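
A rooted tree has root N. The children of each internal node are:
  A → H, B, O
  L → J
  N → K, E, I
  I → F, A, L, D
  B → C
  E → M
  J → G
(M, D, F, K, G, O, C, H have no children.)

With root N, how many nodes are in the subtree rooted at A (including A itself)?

5

A's subtree: {A, B, H, O, C}, size 5.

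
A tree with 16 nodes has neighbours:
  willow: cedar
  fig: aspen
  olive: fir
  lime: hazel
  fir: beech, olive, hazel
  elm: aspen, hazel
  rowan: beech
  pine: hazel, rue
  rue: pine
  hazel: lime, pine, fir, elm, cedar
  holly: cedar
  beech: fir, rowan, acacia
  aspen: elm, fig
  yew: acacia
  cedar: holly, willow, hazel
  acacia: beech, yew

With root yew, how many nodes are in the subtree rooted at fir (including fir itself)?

12

Descendants of fir (including itself): fir, hazel, olive, pine, lime, elm, cedar, rue, aspen, willow, holly, fig. That's 12.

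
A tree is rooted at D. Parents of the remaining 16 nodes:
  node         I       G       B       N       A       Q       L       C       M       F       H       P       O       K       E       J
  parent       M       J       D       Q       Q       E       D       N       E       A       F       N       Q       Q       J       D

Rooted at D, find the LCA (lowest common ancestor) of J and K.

J

J's ancestor chain is J, D and K's is K, Q, E, J, D; they first meet at J.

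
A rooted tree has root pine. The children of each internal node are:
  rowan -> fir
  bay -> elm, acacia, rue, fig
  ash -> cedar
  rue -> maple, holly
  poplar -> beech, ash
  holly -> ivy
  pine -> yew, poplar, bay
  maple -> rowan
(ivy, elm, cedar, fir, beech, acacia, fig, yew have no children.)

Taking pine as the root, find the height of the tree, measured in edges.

The longest root-to-leaf path is pine → bay → rue → maple → rowan → fir (5 edges).

5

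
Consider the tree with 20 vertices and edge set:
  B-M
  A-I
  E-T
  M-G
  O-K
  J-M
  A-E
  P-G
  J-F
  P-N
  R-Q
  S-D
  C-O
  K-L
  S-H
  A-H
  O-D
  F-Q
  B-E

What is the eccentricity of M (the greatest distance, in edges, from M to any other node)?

The node farthest from M is L, via M – B – E – A – H – S – D – O – K – L — 9 edges.

9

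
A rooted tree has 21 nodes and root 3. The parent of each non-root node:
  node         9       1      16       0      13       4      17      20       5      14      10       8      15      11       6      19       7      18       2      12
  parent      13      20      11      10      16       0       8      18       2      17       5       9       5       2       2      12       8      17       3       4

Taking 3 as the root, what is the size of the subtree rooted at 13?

9

13's subtree: {13, 9, 8, 7, 17, 14, 18, 20, 1}, size 9.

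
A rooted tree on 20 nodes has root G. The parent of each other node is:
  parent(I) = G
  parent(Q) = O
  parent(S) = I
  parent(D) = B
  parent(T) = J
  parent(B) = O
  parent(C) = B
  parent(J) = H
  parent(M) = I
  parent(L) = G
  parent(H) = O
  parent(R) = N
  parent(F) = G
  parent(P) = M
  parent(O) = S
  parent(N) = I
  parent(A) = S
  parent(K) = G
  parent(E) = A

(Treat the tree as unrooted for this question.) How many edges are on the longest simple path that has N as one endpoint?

The node farthest from N is T, via N–I–S–O–H–J–T — 6 edges.

6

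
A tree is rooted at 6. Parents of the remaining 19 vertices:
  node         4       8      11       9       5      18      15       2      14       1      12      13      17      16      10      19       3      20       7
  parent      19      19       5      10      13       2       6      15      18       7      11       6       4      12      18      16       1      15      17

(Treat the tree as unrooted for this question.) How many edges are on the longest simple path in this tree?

16

Starting from 3, a farthest node is 9 at distance 16.
One longest path: 3–1–7–17–4–19–16–12–11–5–13–6–15–2–18–10–9.
So the diameter is 16.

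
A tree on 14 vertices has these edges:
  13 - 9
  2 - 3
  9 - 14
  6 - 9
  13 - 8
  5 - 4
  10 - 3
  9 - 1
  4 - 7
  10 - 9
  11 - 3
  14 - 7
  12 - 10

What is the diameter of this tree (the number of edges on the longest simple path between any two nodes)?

7

BFS from 11 reaches 5 last, at distance 7; BFS from 5 confirms no node is farther.
Path: 11-3-10-9-14-7-4-5.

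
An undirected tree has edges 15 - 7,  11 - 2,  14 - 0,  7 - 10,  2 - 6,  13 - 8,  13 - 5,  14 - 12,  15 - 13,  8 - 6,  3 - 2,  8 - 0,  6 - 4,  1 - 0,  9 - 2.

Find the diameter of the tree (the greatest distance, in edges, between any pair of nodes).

7

A longest path is 10–7–15–13–8–6–2–9, with 7 edges.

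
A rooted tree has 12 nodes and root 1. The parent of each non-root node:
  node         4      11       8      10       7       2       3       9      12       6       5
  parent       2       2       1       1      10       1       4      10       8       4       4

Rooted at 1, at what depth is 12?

Path from 1 to 12: 1 → 8 → 12, which has 2 edges.

2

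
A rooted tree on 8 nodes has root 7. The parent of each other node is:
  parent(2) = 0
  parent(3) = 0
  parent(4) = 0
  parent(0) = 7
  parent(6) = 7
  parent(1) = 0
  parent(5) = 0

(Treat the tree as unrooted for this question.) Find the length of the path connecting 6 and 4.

6 – 7 – 0 – 4: 3 edges.

3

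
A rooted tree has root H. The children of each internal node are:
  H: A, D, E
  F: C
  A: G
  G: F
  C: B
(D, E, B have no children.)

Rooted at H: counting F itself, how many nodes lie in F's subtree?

F's subtree: {F, C, B}, size 3.

3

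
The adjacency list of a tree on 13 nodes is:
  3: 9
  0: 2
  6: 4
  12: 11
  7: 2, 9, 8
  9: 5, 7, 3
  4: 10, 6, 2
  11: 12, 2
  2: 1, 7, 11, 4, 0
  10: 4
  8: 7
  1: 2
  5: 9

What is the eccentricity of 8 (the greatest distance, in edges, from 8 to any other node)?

4

Distances from 8 peak at 4, attained at 6 (12, 10 also at distance 4).
8 – 7 – 2 – 4 – 6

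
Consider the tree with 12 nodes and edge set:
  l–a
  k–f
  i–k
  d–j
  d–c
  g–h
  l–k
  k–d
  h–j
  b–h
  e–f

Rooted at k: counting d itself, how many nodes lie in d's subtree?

The subtree rooted at d contains: d, j, c, h, b, g — 6 nodes.

6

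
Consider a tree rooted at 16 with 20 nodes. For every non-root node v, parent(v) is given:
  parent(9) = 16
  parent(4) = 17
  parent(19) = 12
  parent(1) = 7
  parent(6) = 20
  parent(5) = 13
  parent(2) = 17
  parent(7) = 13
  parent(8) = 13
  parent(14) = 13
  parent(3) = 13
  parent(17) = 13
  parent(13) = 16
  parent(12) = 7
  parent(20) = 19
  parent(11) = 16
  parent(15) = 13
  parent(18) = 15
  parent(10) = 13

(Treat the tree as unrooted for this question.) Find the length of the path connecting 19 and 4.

Walking from 19: 19 - 12 - 7 - 13 - 17 - 4. Length 5.

5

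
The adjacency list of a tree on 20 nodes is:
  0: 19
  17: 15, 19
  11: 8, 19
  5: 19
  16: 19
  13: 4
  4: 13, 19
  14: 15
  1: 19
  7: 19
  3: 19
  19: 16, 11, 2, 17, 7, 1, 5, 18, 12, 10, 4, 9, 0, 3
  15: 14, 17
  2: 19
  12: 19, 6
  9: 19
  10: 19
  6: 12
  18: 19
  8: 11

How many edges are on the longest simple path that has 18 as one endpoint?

4

The node farthest from 18 is 14, via 18-19-17-15-14 — 4 edges.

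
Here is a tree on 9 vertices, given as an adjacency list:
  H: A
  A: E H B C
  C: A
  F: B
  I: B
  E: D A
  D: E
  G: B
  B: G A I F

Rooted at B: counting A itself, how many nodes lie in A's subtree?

5

The subtree rooted at A contains: A, E, C, H, D — 5 nodes.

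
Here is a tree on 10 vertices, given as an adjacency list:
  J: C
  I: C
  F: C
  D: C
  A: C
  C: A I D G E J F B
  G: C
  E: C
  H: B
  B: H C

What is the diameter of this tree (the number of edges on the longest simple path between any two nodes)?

3

BFS from H reaches G last, at distance 3; BFS from G confirms no node is farther.
Path: H – B – C – G.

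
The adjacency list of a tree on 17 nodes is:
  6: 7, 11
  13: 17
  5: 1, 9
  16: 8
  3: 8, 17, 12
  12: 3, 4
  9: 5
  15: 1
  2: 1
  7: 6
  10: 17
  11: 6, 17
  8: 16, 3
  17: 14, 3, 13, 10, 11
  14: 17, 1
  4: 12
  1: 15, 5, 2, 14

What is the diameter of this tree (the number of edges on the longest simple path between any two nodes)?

Starting from 7, a farthest node is 9 at distance 7.
One longest path: 7 – 6 – 11 – 17 – 14 – 1 – 5 – 9.
So the diameter is 7.

7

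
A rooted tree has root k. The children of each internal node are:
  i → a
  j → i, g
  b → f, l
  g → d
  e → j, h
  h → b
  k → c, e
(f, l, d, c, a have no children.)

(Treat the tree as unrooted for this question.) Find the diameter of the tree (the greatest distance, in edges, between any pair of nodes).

6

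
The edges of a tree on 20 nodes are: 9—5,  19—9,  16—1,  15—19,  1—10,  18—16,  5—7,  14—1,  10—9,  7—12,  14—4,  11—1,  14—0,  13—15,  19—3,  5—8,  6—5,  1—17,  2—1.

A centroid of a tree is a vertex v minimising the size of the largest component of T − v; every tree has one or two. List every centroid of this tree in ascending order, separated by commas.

9, 10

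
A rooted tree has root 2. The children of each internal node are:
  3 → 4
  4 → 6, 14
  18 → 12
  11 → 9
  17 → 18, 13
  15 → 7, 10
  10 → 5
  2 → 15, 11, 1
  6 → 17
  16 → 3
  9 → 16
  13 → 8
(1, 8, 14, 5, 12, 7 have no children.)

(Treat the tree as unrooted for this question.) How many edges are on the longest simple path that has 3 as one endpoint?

A farthest node from 3 is 5.
The path 3–16–9–11–2–15–10–5 has 7 edges.

7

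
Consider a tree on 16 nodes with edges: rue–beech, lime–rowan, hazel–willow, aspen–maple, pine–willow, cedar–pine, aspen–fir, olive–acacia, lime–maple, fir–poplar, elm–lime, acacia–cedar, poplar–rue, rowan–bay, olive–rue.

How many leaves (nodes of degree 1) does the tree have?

4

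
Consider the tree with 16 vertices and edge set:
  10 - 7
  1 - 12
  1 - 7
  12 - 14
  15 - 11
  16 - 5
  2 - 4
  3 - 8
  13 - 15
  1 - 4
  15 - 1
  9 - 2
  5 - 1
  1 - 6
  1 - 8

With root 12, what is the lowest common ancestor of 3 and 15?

1

Ancestors of 3 (toward the root): 3, 8, 1, 12.
Ancestors of 15: 15, 1, 12.
The deepest node appearing in both lists is 1.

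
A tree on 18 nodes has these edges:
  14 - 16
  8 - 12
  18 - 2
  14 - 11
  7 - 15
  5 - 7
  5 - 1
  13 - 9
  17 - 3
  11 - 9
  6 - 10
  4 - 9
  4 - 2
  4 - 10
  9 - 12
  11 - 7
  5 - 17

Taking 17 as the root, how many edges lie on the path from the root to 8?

6

Path from 17 to 8: 17 – 5 – 7 – 11 – 9 – 12 – 8, which has 6 edges.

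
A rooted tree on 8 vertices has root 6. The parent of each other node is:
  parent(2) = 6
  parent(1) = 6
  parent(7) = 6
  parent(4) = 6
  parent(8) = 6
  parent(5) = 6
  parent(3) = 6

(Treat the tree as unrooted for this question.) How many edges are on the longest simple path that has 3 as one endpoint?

2

The node farthest from 3 is 1 (4, 8, 2, 7, 5 also at distance 2), via 3–6–1 — 2 edges.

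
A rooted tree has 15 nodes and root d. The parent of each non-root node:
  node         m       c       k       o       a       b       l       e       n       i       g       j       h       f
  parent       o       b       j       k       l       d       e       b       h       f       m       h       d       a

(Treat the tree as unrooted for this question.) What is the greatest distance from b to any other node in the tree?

7

Distances from b peak at 7, attained at g.
b – d – h – j – k – o – m – g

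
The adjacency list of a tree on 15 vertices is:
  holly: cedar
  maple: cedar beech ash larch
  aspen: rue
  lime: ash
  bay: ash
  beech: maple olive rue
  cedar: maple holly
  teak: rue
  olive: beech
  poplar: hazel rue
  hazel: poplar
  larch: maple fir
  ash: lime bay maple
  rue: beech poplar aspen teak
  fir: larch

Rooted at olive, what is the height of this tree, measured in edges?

4

lime sits deepest: olive – beech – maple – ash – lime — 4 edges from the root.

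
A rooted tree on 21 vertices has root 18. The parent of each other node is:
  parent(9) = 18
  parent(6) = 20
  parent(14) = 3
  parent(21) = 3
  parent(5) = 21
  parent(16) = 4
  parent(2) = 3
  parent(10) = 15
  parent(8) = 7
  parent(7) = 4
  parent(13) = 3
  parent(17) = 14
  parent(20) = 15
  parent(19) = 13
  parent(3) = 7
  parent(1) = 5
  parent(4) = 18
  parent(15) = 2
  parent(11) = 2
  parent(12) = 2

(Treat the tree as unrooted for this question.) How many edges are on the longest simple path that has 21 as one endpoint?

5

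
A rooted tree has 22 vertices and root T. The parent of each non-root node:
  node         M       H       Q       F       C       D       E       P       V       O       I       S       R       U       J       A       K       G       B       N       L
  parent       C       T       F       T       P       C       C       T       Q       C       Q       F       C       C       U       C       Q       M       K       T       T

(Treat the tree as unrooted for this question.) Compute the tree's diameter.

8

A longest path is B - K - Q - F - T - P - C - M - G, with 8 edges.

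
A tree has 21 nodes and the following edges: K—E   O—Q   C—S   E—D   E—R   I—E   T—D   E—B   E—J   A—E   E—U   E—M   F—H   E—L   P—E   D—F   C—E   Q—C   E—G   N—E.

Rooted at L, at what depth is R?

2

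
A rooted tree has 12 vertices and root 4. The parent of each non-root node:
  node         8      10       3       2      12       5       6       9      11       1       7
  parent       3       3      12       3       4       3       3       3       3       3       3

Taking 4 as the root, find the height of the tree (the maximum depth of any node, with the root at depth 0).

A deepest node is 7, reached by 4 – 12 – 3 – 7.
That path has 3 edges, so the height is 3.

3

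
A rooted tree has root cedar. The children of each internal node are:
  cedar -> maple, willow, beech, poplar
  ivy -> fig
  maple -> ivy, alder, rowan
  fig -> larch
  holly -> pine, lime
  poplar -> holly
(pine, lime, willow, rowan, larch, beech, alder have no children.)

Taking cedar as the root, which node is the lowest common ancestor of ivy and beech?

cedar

Path ivy→root: ivy maple cedar; path beech→root: beech cedar.
First common node: cedar.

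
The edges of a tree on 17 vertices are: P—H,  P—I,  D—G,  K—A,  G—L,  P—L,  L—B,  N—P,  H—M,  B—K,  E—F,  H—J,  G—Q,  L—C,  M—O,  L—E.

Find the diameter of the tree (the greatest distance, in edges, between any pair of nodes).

7

BFS from A reaches O last, at distance 7; BFS from O confirms no node is farther.
Path: A – K – B – L – P – H – M – O.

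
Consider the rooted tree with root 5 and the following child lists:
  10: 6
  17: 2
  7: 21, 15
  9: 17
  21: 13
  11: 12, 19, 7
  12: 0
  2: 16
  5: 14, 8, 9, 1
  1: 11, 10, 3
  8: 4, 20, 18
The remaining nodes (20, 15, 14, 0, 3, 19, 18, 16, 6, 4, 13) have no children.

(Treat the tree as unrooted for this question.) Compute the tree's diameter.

BFS from 16 reaches 13 last, at distance 9; BFS from 13 confirms no node is farther.
Path: 16 – 2 – 17 – 9 – 5 – 1 – 11 – 7 – 21 – 13.

9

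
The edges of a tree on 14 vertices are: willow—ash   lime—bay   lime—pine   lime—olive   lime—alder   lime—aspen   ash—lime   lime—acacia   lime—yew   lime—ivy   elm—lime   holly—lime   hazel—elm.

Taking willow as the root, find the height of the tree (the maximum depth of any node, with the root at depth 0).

4

The longest root-to-leaf path is willow – ash – lime – elm – hazel (4 edges).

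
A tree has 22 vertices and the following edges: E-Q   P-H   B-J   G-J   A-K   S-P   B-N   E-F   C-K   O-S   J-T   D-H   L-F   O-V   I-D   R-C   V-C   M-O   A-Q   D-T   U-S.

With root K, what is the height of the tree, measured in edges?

The longest root-to-leaf path is K → C → V → O → S → P → H → D → T → J → B → N (11 edges).

11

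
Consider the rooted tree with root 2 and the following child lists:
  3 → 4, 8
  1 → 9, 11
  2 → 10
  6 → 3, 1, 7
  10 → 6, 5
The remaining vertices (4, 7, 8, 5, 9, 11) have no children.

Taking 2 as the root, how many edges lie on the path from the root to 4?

Path from 2 to 4: 2–10–6–3–4, which has 4 edges.

4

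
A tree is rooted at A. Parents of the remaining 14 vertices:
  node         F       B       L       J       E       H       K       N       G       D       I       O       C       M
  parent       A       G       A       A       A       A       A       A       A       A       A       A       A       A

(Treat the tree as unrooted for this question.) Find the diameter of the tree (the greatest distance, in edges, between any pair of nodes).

3

BFS from B reaches L last, at distance 3; BFS from L confirms no node is farther.
Path: B - G - A - L.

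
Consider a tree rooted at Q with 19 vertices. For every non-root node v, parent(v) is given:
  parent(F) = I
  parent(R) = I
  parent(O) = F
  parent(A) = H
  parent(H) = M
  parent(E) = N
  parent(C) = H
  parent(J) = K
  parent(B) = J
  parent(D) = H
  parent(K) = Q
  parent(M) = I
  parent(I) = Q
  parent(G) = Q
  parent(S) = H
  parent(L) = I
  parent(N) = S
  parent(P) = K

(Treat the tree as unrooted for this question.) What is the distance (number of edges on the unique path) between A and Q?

4

The path is A - H - M - I - Q, which has 4 edges.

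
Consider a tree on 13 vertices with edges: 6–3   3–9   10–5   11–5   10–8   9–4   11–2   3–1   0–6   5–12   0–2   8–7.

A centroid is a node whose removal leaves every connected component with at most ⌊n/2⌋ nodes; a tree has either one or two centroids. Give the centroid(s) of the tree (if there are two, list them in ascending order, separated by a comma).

2

Delete 2: the remaining components have sizes 6, 6. Max 6 ≤ 6, so 2 is a centroid.
No neighbour of 2 does as well, so 2 is the unique centroid.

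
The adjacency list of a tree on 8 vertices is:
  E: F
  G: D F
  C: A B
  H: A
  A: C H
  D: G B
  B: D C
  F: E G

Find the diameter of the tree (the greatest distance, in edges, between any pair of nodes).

BFS from H reaches E last, at distance 7; BFS from E confirms no node is farther.
Path: H-A-C-B-D-G-F-E.

7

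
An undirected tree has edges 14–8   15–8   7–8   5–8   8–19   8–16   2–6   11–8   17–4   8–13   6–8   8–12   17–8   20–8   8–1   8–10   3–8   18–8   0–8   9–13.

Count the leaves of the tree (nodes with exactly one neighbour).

Exactly 17 nodes have a single neighbour: 0, 1, 2, 3, 4, 5, 7, 9, 10, 11, 12, 14, 15, 16, 18, 19, 20.

17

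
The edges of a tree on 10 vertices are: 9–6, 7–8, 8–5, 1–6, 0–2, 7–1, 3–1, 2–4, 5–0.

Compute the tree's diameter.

8

A longest path is 4–2–0–5–8–7–1–6–9, with 8 edges.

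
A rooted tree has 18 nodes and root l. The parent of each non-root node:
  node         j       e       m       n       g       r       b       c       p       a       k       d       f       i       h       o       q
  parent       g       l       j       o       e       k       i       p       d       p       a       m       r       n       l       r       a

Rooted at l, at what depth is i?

12

Path from l to i: l–e–g–j–m–d–p–a–k–r–o–n–i, which has 12 edges.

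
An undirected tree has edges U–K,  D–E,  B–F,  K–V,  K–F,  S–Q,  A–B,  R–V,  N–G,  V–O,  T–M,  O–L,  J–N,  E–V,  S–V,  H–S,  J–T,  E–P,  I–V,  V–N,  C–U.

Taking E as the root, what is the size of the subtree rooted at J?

3

Descendants of J (including itself): J, T, M. That's 3.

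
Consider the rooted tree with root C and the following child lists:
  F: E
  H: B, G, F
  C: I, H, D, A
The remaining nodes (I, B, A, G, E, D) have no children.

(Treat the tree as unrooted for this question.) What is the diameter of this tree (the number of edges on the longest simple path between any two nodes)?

Starting from E, a farthest node is D at distance 4.
One longest path: E–F–H–C–D.
So the diameter is 4.

4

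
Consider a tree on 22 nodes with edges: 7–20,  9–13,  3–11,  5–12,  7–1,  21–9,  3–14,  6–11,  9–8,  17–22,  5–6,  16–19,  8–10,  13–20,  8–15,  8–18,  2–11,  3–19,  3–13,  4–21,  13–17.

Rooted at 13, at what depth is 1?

Climbing from 1 to the root: 1 → 7 → 20 → 13. That's 3 steps.

3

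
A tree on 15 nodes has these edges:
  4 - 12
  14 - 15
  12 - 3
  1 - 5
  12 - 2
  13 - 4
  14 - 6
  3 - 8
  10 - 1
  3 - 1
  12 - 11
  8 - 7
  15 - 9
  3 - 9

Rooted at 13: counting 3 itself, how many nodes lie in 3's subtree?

3's subtree: {3, 1, 9, 8, 10, 5, 15, 7, 14, 6}, size 10.

10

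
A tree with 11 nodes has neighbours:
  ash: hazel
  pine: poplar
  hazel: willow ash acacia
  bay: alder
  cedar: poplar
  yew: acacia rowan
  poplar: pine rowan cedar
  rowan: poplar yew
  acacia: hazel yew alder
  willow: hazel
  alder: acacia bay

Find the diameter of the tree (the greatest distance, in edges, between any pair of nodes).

6

A longest path is cedar – poplar – rowan – yew – acacia – hazel – ash, with 6 edges.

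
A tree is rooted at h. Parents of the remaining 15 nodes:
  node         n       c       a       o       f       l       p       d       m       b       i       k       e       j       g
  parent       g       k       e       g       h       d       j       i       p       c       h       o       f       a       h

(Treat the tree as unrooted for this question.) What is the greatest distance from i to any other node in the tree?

The node farthest from i is m, via i–h–f–e–a–j–p–m — 7 edges.

7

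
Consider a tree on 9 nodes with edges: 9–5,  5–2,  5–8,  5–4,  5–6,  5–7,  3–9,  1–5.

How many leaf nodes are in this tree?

The leaves are 1, 2, 3, 4, 6, 7, 8.
That is 7 leaves.

7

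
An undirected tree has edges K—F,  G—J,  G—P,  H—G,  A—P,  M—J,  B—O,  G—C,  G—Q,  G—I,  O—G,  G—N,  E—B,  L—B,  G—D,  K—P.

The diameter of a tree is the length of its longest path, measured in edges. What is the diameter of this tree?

A longest path is L-B-O-G-P-K-F, with 6 edges.

6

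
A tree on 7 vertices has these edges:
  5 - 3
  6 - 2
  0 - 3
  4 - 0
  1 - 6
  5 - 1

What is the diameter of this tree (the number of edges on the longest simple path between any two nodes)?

6

Starting from 4, a farthest node is 2 at distance 6.
One longest path: 4 – 0 – 3 – 5 – 1 – 6 – 2.
So the diameter is 6.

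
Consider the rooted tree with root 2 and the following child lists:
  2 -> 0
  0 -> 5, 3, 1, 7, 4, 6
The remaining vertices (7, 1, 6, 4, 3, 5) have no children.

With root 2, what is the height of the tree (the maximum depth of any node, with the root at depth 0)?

3 sits deepest: 2–0–3 — 2 edges from the root.

2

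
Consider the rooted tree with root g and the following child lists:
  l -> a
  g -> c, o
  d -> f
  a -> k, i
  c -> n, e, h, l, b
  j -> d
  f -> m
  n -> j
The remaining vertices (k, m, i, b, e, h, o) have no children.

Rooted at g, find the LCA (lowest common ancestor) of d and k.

d's ancestor chain is d, j, n, c, g and k's is k, a, l, c, g; they first meet at c.

c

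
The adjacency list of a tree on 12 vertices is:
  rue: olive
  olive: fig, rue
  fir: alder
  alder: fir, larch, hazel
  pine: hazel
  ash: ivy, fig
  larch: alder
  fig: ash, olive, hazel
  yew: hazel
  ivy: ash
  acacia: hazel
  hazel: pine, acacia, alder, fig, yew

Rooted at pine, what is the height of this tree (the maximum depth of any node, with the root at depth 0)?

The longest root-to-leaf path is pine – hazel – fig – ash – ivy (4 edges).

4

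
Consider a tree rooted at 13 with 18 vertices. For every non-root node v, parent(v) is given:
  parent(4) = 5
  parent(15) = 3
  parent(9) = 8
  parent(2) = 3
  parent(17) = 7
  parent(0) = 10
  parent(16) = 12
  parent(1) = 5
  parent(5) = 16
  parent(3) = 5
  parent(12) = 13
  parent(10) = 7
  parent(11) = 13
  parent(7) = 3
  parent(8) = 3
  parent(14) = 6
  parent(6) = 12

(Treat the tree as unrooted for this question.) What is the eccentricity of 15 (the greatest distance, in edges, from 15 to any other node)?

The node farthest from 15 is 14 (11 also at distance 6), via 15 – 3 – 5 – 16 – 12 – 6 – 14 — 6 edges.

6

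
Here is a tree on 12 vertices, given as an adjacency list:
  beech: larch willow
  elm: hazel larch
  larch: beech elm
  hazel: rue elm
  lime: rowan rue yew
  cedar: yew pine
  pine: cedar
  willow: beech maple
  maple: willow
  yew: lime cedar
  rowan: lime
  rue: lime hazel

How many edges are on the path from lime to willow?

6

The path is lime–rue–hazel–elm–larch–beech–willow, which has 6 edges.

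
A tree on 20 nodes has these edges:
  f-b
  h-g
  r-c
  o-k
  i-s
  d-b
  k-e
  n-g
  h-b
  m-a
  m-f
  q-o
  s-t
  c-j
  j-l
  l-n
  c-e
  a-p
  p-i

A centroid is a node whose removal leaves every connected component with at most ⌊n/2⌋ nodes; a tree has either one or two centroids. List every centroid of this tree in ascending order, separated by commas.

If g is removed the pieces have sizes 10, 9, all ≤ ⌊20/2⌋ = 10.
Its neighbour h also leaves a largest component of size 10, so both are centroids.

g, h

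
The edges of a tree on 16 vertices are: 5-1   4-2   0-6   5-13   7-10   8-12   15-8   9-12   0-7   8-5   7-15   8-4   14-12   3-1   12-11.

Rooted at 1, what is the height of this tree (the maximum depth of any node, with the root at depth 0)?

6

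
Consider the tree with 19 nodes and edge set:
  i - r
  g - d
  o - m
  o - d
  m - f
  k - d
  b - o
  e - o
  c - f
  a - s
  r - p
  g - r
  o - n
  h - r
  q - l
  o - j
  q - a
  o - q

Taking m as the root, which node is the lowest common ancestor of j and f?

m

j's ancestor chain is j, o, m and f's is f, m; they first meet at m.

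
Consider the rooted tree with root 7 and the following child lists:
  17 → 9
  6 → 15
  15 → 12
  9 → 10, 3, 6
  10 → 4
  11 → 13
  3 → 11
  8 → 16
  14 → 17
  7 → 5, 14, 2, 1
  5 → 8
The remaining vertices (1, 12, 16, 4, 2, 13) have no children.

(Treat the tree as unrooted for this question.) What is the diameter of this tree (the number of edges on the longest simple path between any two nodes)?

9

Starting from 13, a farthest node is 16 at distance 9.
One longest path: 13–11–3–9–17–14–7–5–8–16.
So the diameter is 9.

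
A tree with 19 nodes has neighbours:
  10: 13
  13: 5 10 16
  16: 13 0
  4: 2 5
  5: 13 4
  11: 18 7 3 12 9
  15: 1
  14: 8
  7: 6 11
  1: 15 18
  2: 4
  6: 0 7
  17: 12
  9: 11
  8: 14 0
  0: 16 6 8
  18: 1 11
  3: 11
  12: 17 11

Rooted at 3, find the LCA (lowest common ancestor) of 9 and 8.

Path 9→root: 9 11 3; path 8→root: 8 0 6 7 11 3.
First common node: 11.

11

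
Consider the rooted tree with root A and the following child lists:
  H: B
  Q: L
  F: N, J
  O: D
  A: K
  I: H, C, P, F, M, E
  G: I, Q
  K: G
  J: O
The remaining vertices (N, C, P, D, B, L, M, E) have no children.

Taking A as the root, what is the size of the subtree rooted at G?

15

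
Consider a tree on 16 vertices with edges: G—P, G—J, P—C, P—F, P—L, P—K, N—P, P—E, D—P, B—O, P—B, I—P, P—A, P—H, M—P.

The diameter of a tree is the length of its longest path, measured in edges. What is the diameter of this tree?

BFS from O reaches J last, at distance 4; BFS from J confirms no node is farther.
Path: O – B – P – G – J.

4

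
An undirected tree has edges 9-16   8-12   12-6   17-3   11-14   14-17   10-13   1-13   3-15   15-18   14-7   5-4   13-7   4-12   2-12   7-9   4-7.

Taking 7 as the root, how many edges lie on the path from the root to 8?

3

Climbing from 8 to the root: 8–12–4–7. That's 3 steps.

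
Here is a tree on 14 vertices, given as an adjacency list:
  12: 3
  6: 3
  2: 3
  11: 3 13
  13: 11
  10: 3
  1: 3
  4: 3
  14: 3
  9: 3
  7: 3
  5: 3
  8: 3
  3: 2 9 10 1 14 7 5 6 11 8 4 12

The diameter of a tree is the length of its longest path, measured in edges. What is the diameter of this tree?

3

A longest path is 13–11–3–7, with 3 edges.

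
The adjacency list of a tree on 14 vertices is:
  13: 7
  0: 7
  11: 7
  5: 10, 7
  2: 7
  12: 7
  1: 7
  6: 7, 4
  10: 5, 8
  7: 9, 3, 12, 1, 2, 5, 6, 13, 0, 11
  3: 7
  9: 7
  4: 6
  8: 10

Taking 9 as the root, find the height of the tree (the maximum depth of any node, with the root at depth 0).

The longest root-to-leaf path is 9–7–5–10–8 (4 edges).

4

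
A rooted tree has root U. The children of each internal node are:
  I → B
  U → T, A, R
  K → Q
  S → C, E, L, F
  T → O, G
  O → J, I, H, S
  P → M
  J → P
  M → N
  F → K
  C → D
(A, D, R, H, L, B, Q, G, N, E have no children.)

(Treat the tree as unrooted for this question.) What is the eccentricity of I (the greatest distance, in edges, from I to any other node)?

5

A farthest node from I is Q (N also at distance 5).
The path I–O–S–F–K–Q has 5 edges.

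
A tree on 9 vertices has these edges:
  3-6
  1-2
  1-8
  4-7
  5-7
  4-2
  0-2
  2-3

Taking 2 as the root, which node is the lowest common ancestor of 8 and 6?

Ancestors of 8 (toward the root): 8, 1, 2.
Ancestors of 6: 6, 3, 2.
The deepest node appearing in both lists is 2.

2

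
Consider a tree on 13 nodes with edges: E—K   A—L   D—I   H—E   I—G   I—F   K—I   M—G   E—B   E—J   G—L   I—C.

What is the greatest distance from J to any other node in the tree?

6

Distances from J peak at 6, attained at A.
J – E – K – I – G – L – A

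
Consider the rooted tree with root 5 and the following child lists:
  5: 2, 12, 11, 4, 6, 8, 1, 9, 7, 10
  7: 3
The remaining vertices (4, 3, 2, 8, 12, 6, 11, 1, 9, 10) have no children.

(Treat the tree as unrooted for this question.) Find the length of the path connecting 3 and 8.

The path is 3 – 7 – 5 – 8, which has 3 edges.

3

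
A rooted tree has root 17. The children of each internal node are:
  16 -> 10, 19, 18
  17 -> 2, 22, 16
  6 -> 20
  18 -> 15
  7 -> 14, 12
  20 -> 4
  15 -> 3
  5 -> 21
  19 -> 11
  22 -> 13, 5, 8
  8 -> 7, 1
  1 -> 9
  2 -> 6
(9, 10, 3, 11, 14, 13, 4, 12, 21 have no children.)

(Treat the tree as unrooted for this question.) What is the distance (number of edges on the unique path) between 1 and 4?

7

1–8–22–17–2–6–20–4: 7 edges.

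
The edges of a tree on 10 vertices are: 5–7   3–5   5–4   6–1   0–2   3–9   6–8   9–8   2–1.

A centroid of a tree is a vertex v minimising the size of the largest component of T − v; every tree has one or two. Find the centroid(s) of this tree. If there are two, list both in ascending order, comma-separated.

8, 9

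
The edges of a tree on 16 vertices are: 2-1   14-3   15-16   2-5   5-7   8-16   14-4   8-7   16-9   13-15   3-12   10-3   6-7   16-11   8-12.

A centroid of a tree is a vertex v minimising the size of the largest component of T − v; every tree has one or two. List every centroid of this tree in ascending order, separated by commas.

8

Removing 8 splits the tree into components of sizes 5, 5, 5; the largest is 5 ≤ ⌊16/2⌋ = 8.
Every other node leaves some component of size > 8, so the centroid is unique.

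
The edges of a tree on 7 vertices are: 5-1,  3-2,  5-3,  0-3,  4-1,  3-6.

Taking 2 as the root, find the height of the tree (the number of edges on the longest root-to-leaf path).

4

4 sits deepest: 2 → 3 → 5 → 1 → 4 — 4 edges from the root.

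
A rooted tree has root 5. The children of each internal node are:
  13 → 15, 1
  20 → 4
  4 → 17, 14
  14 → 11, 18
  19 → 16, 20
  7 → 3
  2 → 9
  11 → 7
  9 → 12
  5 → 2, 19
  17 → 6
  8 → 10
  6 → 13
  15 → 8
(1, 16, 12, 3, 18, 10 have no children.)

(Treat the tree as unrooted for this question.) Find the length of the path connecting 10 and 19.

Walking from 10: 10–8–15–13–6–17–4–20–19. Length 8.

8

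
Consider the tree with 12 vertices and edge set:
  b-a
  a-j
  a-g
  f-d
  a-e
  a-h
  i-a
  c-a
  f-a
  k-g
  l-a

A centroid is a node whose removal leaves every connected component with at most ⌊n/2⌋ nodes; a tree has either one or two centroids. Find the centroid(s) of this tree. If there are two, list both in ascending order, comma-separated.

Delete a: the remaining components have sizes 2, 2, 1, 1, 1, 1, 1, 1, 1. Max 2 ≤ 6, so a is a centroid.
Every other node leaves some component of size > 6, so the centroid is unique.

a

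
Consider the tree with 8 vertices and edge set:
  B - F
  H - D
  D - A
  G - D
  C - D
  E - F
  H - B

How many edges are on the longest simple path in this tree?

5

Starting from E, a farthest node is G at distance 5.
One longest path: E–F–B–H–D–G.
So the diameter is 5.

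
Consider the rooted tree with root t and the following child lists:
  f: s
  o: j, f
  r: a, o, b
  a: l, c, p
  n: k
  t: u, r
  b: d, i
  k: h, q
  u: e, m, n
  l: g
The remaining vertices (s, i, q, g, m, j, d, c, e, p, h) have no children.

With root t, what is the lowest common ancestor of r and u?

Path r→root: r t; path u→root: u t.
First common node: t.

t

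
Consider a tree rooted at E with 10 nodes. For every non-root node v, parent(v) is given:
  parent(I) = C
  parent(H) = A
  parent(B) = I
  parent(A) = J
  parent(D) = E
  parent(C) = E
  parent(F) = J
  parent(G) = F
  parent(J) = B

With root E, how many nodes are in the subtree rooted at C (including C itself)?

8

The subtree rooted at C contains: C, I, B, J, A, F, H, G — 8 nodes.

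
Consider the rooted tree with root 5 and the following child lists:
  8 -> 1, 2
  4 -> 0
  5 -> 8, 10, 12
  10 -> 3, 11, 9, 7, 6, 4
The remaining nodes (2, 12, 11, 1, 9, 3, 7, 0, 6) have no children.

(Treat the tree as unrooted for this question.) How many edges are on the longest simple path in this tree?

5

Starting from 1, a farthest node is 0 at distance 5.
One longest path: 1 - 8 - 5 - 10 - 4 - 0.
So the diameter is 5.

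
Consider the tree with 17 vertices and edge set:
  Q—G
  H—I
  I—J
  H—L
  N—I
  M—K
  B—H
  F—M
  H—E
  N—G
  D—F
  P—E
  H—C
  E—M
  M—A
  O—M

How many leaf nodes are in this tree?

Degree-1 nodes: A, B, C, D, J, K, L, O, P, Q — 10 of them.

10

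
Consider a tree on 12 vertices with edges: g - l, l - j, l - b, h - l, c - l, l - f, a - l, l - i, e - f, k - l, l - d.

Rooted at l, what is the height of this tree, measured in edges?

2

A deepest node is e, reached by l–f–e.
That path has 2 edges, so the height is 2.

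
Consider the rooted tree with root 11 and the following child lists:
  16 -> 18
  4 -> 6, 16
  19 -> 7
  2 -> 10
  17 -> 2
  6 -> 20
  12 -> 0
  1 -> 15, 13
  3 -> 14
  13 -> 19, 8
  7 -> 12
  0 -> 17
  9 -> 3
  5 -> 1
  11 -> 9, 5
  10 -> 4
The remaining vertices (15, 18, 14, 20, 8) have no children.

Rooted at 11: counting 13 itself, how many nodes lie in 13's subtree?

14

13's subtree: {13, 19, 8, 7, 12, 0, 17, 2, 10, 4, 6, 16, 20, 18}, size 14.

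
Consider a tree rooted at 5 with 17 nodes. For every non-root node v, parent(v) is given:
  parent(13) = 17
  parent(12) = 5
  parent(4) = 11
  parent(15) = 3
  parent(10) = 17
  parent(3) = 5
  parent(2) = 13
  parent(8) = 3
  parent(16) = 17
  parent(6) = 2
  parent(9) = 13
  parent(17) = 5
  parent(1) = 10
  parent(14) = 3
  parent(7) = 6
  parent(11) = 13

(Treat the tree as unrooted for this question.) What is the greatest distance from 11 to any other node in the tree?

5

A farthest node from 11 is 8 (14, 15 also at distance 5).
The path 11-13-17-5-3-8 has 5 edges.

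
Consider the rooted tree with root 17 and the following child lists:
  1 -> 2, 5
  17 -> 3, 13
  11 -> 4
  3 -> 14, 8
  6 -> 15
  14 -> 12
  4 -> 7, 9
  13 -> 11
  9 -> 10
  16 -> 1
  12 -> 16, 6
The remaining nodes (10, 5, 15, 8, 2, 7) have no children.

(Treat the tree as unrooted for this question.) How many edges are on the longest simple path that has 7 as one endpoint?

Distances from 7 peak at 10, attained at 2 (5 also at distance 10).
7-4-11-13-17-3-14-12-16-1-2

10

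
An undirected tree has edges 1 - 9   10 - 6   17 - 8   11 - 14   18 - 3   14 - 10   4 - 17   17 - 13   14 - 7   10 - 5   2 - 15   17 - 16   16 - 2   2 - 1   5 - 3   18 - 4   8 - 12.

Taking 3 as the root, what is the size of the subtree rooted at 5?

The subtree rooted at 5 contains: 5, 10, 6, 14, 11, 7 — 6 nodes.

6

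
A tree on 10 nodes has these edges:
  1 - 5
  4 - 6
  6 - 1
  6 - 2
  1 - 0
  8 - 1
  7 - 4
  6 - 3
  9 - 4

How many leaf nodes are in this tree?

7

Degree-1 nodes: 0, 2, 3, 5, 7, 8, 9 — 7 of them.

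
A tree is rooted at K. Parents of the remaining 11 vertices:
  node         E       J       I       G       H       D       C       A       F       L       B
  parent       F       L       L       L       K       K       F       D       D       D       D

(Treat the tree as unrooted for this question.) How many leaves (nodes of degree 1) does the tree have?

8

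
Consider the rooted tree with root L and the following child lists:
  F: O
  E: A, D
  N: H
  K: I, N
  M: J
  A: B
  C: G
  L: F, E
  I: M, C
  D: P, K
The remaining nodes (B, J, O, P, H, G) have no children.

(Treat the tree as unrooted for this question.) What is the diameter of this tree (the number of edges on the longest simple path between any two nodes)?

8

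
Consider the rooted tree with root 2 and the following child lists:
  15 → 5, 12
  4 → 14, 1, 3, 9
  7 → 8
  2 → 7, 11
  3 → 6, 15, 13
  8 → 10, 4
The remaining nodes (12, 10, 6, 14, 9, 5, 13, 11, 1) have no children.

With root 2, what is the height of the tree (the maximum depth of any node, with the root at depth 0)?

5 sits deepest: 2-7-8-4-3-15-5 — 6 edges from the root.

6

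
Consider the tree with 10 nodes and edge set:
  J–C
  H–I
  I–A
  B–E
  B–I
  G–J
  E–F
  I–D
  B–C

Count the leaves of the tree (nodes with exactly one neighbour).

The leaves are A, D, F, G, H.
That is 5 leaves.

5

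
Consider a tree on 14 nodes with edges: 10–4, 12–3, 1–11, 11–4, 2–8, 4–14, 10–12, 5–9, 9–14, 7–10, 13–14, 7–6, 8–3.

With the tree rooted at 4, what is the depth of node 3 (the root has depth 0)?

4–10–12–3 — 3 edges.

3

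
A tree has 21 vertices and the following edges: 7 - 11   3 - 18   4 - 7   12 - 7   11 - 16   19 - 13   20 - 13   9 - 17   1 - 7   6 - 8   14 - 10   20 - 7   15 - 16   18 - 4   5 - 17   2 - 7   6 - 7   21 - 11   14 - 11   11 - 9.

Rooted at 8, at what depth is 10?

Climbing from 10 to the root: 10–14–11–7–6–8. That's 5 steps.

5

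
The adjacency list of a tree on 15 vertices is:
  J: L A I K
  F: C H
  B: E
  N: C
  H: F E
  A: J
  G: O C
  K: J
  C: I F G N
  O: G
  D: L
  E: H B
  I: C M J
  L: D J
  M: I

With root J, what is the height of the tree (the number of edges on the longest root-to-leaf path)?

A deepest node is B, reached by J – I – C – F – H – E – B.
That path has 6 edges, so the height is 6.

6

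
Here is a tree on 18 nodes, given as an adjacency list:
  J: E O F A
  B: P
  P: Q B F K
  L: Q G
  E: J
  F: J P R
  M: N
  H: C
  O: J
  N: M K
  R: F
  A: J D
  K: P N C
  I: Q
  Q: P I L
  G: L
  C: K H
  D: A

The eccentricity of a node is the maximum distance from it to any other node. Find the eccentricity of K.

5

A farthest node from K is D.
The path K-P-F-J-A-D has 5 edges.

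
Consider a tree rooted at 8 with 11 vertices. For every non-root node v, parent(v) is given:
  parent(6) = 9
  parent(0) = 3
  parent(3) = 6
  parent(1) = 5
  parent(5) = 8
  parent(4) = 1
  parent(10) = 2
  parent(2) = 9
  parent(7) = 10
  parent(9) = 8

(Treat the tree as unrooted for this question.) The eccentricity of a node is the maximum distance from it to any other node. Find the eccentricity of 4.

7

Distances from 4 peak at 7, attained at 0 (7 also at distance 7).
4–1–5–8–9–6–3–0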